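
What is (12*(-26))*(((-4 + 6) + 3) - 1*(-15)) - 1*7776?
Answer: -14016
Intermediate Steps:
(12*(-26))*(((-4 + 6) + 3) - 1*(-15)) - 1*7776 = -312*((2 + 3) + 15) - 7776 = -312*(5 + 15) - 7776 = -312*20 - 7776 = -6240 - 7776 = -14016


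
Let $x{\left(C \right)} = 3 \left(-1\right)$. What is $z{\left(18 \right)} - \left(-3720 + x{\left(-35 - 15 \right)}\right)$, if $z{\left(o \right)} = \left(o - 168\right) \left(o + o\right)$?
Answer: $-1677$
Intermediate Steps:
$x{\left(C \right)} = -3$
$z{\left(o \right)} = 2 o \left(-168 + o\right)$ ($z{\left(o \right)} = \left(-168 + o\right) 2 o = 2 o \left(-168 + o\right)$)
$z{\left(18 \right)} - \left(-3720 + x{\left(-35 - 15 \right)}\right) = 2 \cdot 18 \left(-168 + 18\right) - -3723 = 2 \cdot 18 \left(-150\right) - -3723 = -5400 + \left(-6474 + 10197\right) = -5400 + 3723 = -1677$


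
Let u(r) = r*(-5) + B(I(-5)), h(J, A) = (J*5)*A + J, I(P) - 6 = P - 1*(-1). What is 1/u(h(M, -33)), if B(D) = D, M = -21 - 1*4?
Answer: -1/20498 ≈ -4.8785e-5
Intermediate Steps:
M = -25 (M = -21 - 4 = -25)
I(P) = 7 + P (I(P) = 6 + (P - 1*(-1)) = 6 + (P + 1) = 6 + (1 + P) = 7 + P)
h(J, A) = J + 5*A*J (h(J, A) = (5*J)*A + J = 5*A*J + J = J + 5*A*J)
u(r) = 2 - 5*r (u(r) = r*(-5) + (7 - 5) = -5*r + 2 = 2 - 5*r)
1/u(h(M, -33)) = 1/(2 - (-125)*(1 + 5*(-33))) = 1/(2 - (-125)*(1 - 165)) = 1/(2 - (-125)*(-164)) = 1/(2 - 5*4100) = 1/(2 - 20500) = 1/(-20498) = -1/20498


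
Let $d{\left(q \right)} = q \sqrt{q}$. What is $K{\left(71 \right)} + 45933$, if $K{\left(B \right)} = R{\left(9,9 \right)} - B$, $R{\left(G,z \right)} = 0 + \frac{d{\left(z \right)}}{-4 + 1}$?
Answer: $45853$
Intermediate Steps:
$d{\left(q \right)} = q^{\frac{3}{2}}$
$R{\left(G,z \right)} = - \frac{z^{\frac{3}{2}}}{3}$ ($R{\left(G,z \right)} = 0 + \frac{z^{\frac{3}{2}}}{-4 + 1} = 0 + \frac{z^{\frac{3}{2}}}{-3} = 0 - \frac{z^{\frac{3}{2}}}{3} = - \frac{z^{\frac{3}{2}}}{3}$)
$K{\left(B \right)} = -9 - B$ ($K{\left(B \right)} = - \frac{9^{\frac{3}{2}}}{3} - B = \left(- \frac{1}{3}\right) 27 - B = -9 - B$)
$K{\left(71 \right)} + 45933 = \left(-9 - 71\right) + 45933 = -80 + 45933 = 45853$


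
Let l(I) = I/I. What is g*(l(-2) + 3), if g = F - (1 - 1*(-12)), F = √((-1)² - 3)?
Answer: -52 + 4*I*√2 ≈ -52.0 + 5.6569*I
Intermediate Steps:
l(I) = 1
F = I*√2 (F = √(1 - 3) = √(-2) = I*√2 ≈ 1.4142*I)
g = -13 + I*√2 (g = I*√2 - (1 - 1*(-12)) = I*√2 - (1 + 12) = I*√2 - 1*13 = I*√2 - 13 = -13 + I*√2 ≈ -13.0 + 1.4142*I)
g*(l(-2) + 3) = (-13 + I*√2)*(1 + 3) = (-13 + I*√2)*4 = -52 + 4*I*√2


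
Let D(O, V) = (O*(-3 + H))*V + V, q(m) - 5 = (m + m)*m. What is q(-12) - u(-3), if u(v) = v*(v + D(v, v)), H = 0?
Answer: 194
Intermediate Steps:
q(m) = 5 + 2*m² (q(m) = 5 + (m + m)*m = 5 + (2*m)*m = 5 + 2*m²)
D(O, V) = V - 3*O*V (D(O, V) = (O*(-3 + 0))*V + V = (O*(-3))*V + V = (-3*O)*V + V = -3*O*V + V = V - 3*O*V)
u(v) = v*(v + v*(1 - 3*v))
q(-12) - u(-3) = (5 + 2*(-12)²) - (-3)²*(2 - 3*(-3)) = (5 + 2*144) - 9*(2 + 9) = (5 + 288) - 9*11 = 293 - 1*99 = 293 - 99 = 194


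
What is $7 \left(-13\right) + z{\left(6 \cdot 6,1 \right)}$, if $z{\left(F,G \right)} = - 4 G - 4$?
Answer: $-99$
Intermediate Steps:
$z{\left(F,G \right)} = -4 - 4 G$
$7 \left(-13\right) + z{\left(6 \cdot 6,1 \right)} = 7 \left(-13\right) - 8 = -91 - 8 = -99$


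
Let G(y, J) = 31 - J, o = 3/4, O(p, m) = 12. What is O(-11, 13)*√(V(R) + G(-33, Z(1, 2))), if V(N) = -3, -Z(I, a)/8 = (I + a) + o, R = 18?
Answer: 12*√58 ≈ 91.389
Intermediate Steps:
o = ¾ (o = 3*(¼) = ¾ ≈ 0.75000)
Z(I, a) = -6 - 8*I - 8*a (Z(I, a) = -8*((I + a) + ¾) = -8*(¾ + I + a) = -6 - 8*I - 8*a)
O(-11, 13)*√(V(R) + G(-33, Z(1, 2))) = 12*√(-3 + (31 - (-6 - 8*1 - 8*2))) = 12*√(-3 + (31 - (-6 - 8 - 16))) = 12*√(-3 + (31 - 1*(-30))) = 12*√(-3 + (31 + 30)) = 12*√(-3 + 61) = 12*√58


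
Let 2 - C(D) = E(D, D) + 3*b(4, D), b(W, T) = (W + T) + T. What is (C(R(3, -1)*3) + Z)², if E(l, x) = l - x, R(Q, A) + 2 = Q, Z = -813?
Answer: 707281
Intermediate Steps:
R(Q, A) = -2 + Q
b(W, T) = W + 2*T (b(W, T) = (T + W) + T = W + 2*T)
C(D) = -10 - 6*D (C(D) = 2 - ((D - D) + 3*(4 + 2*D)) = 2 - (0 + (12 + 6*D)) = 2 - (12 + 6*D) = 2 + (-12 - 6*D) = -10 - 6*D)
(C(R(3, -1)*3) + Z)² = ((-10 - 6*(-2 + 3)*3) - 813)² = ((-10 - 6*3) - 813)² = ((-10 - 18) - 813)² = (-28 - 813)² = (-841)² = 707281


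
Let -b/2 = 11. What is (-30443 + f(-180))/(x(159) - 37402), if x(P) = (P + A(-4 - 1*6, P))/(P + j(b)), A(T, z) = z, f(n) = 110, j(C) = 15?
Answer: 293219/361535 ≈ 0.81104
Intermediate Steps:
b = -22 (b = -2*11 = -22)
x(P) = 2*P/(15 + P) (x(P) = (P + P)/(P + 15) = (2*P)/(15 + P) = 2*P/(15 + P))
(-30443 + f(-180))/(x(159) - 37402) = (-30443 + 110)/(2*159/(15 + 159) - 37402) = -30333/(2*159/174 - 37402) = -30333/(2*159*(1/174) - 37402) = -30333/(53/29 - 37402) = -30333/(-1084605/29) = -30333*(-29/1084605) = 293219/361535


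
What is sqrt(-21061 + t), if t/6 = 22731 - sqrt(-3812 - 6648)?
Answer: sqrt(115325 - 12*I*sqrt(2615)) ≈ 339.6 - 0.9035*I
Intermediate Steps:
t = 136386 - 12*I*sqrt(2615) (t = 6*(22731 - sqrt(-3812 - 6648)) = 6*(22731 - sqrt(-10460)) = 6*(22731 - 2*I*sqrt(2615)) = 136386 - 12*I*sqrt(2615) ≈ 1.3639e+5 - 613.64*I)
sqrt(-21061 + t) = sqrt(-21061 + (136386 - 12*I*sqrt(2615))) = sqrt(115325 - 12*I*sqrt(2615))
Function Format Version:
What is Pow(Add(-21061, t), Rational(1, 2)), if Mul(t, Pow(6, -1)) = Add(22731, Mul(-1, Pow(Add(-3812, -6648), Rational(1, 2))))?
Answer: Pow(Add(115325, Mul(-12, I, Pow(2615, Rational(1, 2)))), Rational(1, 2)) ≈ Add(339.60, Mul(-0.9035, I))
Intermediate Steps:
t = Add(136386, Mul(-12, I, Pow(2615, Rational(1, 2)))) (t = Mul(6, Add(22731, Mul(-1, Pow(Add(-3812, -6648), Rational(1, 2))))) = Mul(6, Add(22731, Mul(-1, Pow(-10460, Rational(1, 2))))) = Mul(6, Add(22731, Mul(-1, Mul(2, I, Pow(2615, Rational(1, 2)))))) = Mul(6, Add(22731, Mul(-2, I, Pow(2615, Rational(1, 2))))) = Add(136386, Mul(-12, I, Pow(2615, Rational(1, 2)))) ≈ Add(1.3639e+5, Mul(-613.64, I)))
Pow(Add(-21061, t), Rational(1, 2)) = Pow(Add(-21061, Add(136386, Mul(-12, I, Pow(2615, Rational(1, 2))))), Rational(1, 2)) = Pow(Add(115325, Mul(-12, I, Pow(2615, Rational(1, 2)))), Rational(1, 2))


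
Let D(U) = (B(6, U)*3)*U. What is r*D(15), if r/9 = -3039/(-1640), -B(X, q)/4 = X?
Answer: -738477/41 ≈ -18012.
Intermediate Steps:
B(X, q) = -4*X
r = 27351/1640 (r = 9*(-3039/(-1640)) = 9*(-3039*(-1/1640)) = 9*(3039/1640) = 27351/1640 ≈ 16.677)
D(U) = -72*U (D(U) = (-4*6*3)*U = (-24*3)*U = -72*U)
r*D(15) = 27351*(-72*15)/1640 = (27351/1640)*(-1080) = -738477/41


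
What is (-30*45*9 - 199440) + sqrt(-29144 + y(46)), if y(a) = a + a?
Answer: -211590 + 6*I*sqrt(807) ≈ -2.1159e+5 + 170.45*I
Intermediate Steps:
y(a) = 2*a
(-30*45*9 - 199440) + sqrt(-29144 + y(46)) = (-30*45*9 - 199440) + sqrt(-29144 + 2*46) = (-1350*9 - 199440) + sqrt(-29144 + 92) = (-12150 - 199440) + sqrt(-29052) = -211590 + 6*I*sqrt(807)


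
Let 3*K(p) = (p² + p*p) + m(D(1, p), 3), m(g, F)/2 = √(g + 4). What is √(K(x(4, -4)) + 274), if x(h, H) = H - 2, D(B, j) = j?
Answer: √(2682 + 6*I*√2)/3 ≈ 17.263 + 0.027308*I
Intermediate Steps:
m(g, F) = 2*√(4 + g) (m(g, F) = 2*√(g + 4) = 2*√(4 + g))
x(h, H) = -2 + H
K(p) = 2*p²/3 + 2*√(4 + p)/3 (K(p) = ((p² + p*p) + 2*√(4 + p))/3 = ((p² + p²) + 2*√(4 + p))/3 = (2*p² + 2*√(4 + p))/3 = 2*p²/3 + 2*√(4 + p)/3)
√(K(x(4, -4)) + 274) = √((2*(-2 - 4)²/3 + 2*√(4 + (-2 - 4))/3) + 274) = √(((⅔)*(-6)² + 2*√(4 - 6)/3) + 274) = √(((⅔)*36 + 2*√(-2)/3) + 274) = √((24 + 2*(I*√2)/3) + 274) = √((24 + 2*I*√2/3) + 274) = √(298 + 2*I*√2/3)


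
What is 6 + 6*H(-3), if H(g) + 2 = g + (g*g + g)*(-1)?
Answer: -60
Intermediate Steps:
H(g) = -2 - g² (H(g) = -2 + (g + (g*g + g)*(-1)) = -2 + (g + (g² + g)*(-1)) = -2 + (g + (g + g²)*(-1)) = -2 + (g + (-g - g²)) = -2 - g²)
6 + 6*H(-3) = 6 + 6*(-2 - 1*(-3)²) = 6 + 6*(-2 - 1*9) = 6 + 6*(-2 - 9) = 6 + 6*(-11) = 6 - 66 = -60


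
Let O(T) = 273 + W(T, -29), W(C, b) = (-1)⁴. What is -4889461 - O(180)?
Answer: -4889735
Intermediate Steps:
W(C, b) = 1
O(T) = 274 (O(T) = 273 + 1 = 274)
-4889461 - O(180) = -4889461 - 1*274 = -4889461 - 274 = -4889735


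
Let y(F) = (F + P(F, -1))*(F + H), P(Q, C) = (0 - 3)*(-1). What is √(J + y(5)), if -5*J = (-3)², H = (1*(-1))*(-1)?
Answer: √1155/5 ≈ 6.7971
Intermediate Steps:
P(Q, C) = 3 (P(Q, C) = -3*(-1) = 3)
H = 1 (H = -1*(-1) = 1)
y(F) = (1 + F)*(3 + F) (y(F) = (F + 3)*(F + 1) = (3 + F)*(1 + F) = (1 + F)*(3 + F))
J = -9/5 (J = -⅕*(-3)² = -⅕*9 = -9/5 ≈ -1.8000)
√(J + y(5)) = √(-9/5 + (3 + 5² + 4*5)) = √(-9/5 + (3 + 25 + 20)) = √(-9/5 + 48) = √(231/5) = √1155/5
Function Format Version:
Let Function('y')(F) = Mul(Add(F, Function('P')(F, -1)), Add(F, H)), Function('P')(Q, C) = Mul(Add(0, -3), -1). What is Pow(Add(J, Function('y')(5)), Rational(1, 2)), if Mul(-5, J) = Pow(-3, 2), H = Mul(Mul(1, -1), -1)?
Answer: Mul(Rational(1, 5), Pow(1155, Rational(1, 2))) ≈ 6.7971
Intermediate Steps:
Function('P')(Q, C) = 3 (Function('P')(Q, C) = Mul(-3, -1) = 3)
H = 1 (H = Mul(-1, -1) = 1)
Function('y')(F) = Mul(Add(1, F), Add(3, F)) (Function('y')(F) = Mul(Add(F, 3), Add(F, 1)) = Mul(Add(3, F), Add(1, F)) = Mul(Add(1, F), Add(3, F)))
J = Rational(-9, 5) (J = Mul(Rational(-1, 5), Pow(-3, 2)) = Mul(Rational(-1, 5), 9) = Rational(-9, 5) ≈ -1.8000)
Pow(Add(J, Function('y')(5)), Rational(1, 2)) = Pow(Add(Rational(-9, 5), Add(3, Pow(5, 2), Mul(4, 5))), Rational(1, 2)) = Pow(Add(Rational(-9, 5), Add(3, 25, 20)), Rational(1, 2)) = Pow(Add(Rational(-9, 5), 48), Rational(1, 2)) = Pow(Rational(231, 5), Rational(1, 2)) = Mul(Rational(1, 5), Pow(1155, Rational(1, 2)))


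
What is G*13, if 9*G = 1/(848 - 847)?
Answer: 13/9 ≈ 1.4444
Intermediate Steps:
G = ⅑ (G = 1/(9*(848 - 847)) = (⅑)/1 = (⅑)*1 = ⅑ ≈ 0.11111)
G*13 = (⅑)*13 = 13/9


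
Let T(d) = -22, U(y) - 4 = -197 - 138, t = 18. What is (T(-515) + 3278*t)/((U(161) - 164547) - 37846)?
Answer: -29491/101362 ≈ -0.29095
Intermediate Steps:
U(y) = -331 (U(y) = 4 + (-197 - 138) = 4 - 335 = -331)
(T(-515) + 3278*t)/((U(161) - 164547) - 37846) = (-22 + 3278*18)/((-331 - 164547) - 37846) = (-22 + 59004)/(-164878 - 37846) = 58982/(-202724) = 58982*(-1/202724) = -29491/101362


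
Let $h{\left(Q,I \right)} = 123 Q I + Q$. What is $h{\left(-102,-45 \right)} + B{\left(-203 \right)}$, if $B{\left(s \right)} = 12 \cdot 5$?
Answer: $564528$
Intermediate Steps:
$h{\left(Q,I \right)} = Q + 123 I Q$ ($h{\left(Q,I \right)} = 123 I Q + Q = Q + 123 I Q$)
$B{\left(s \right)} = 60$
$h{\left(-102,-45 \right)} + B{\left(-203 \right)} = - 102 \left(1 + 123 \left(-45\right)\right) + 60 = - 102 \left(1 - 5535\right) + 60 = \left(-102\right) \left(-5534\right) + 60 = 564468 + 60 = 564528$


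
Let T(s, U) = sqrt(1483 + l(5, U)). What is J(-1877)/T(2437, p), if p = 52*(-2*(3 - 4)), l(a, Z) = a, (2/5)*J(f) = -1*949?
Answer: -4745*sqrt(93)/744 ≈ -61.504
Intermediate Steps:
J(f) = -4745/2 (J(f) = 5*(-1*949)/2 = (5/2)*(-949) = -4745/2)
p = 104 (p = 52*(-2*(-1)) = 52*2 = 104)
T(s, U) = 4*sqrt(93) (T(s, U) = sqrt(1483 + 5) = sqrt(1488) = 4*sqrt(93))
J(-1877)/T(2437, p) = -4745*sqrt(93)/372/2 = -4745*sqrt(93)/744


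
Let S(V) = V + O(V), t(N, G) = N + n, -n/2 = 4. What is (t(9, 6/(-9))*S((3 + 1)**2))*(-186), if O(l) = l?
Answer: -5952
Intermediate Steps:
n = -8 (n = -2*4 = -8)
t(N, G) = -8 + N (t(N, G) = N - 8 = -8 + N)
S(V) = 2*V (S(V) = V + V = 2*V)
(t(9, 6/(-9))*S((3 + 1)**2))*(-186) = ((-8 + 9)*(2*(3 + 1)**2))*(-186) = (1*(2*4**2))*(-186) = (1*(2*16))*(-186) = (1*32)*(-186) = 32*(-186) = -5952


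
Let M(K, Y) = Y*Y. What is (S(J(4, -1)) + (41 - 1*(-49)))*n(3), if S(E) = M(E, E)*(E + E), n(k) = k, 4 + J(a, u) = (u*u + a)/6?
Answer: 2861/36 ≈ 79.472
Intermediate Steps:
J(a, u) = -4 + a/6 + u**2/6 (J(a, u) = -4 + (u*u + a)/6 = -4 + (u**2 + a)*(1/6) = -4 + (a + u**2)*(1/6) = -4 + (a/6 + u**2/6) = -4 + a/6 + u**2/6)
M(K, Y) = Y**2
S(E) = 2*E**3 (S(E) = E**2*(E + E) = E**2*(2*E) = 2*E**3)
(S(J(4, -1)) + (41 - 1*(-49)))*n(3) = (2*(-4 + (1/6)*4 + (1/6)*(-1)**2)**3 + (41 - 1*(-49)))*3 = (2*(-4 + 2/3 + (1/6)*1)**3 + (41 + 49))*3 = (2*(-4 + 2/3 + 1/6)**3 + 90)*3 = (2*(-19/6)**3 + 90)*3 = (2*(-6859/216) + 90)*3 = (-6859/108 + 90)*3 = (2861/108)*3 = 2861/36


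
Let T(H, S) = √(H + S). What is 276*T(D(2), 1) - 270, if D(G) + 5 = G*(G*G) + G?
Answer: -270 + 276*√6 ≈ 406.06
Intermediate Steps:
D(G) = -5 + G + G³ (D(G) = -5 + (G*(G*G) + G) = -5 + (G*G² + G) = -5 + (G³ + G) = -5 + (G + G³) = -5 + G + G³)
276*T(D(2), 1) - 270 = 276*√((-5 + 2 + 2³) + 1) - 270 = 276*√((-5 + 2 + 8) + 1) - 270 = 276*√(5 + 1) - 270 = 276*√6 - 270 = -270 + 276*√6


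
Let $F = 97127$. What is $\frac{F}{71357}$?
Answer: $\frac{97127}{71357} \approx 1.3611$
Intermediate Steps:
$\frac{F}{71357} = \frac{97127}{71357}$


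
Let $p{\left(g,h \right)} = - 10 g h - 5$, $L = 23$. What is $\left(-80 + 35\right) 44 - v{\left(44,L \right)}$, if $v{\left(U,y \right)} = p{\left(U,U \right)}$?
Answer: $17385$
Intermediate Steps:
$p{\left(g,h \right)} = -5 - 10 g h$ ($p{\left(g,h \right)} = - 10 g h - 5 = -5 - 10 g h$)
$v{\left(U,y \right)} = -5 - 10 U^{2}$ ($v{\left(U,y \right)} = -5 - 10 U U = -5 - 10 U^{2}$)
$\left(-80 + 35\right) 44 - v{\left(44,L \right)} = \left(-80 + 35\right) 44 - \left(-5 - 10 \cdot 44^{2}\right) = \left(-45\right) 44 - \left(-5 - 19360\right) = -1980 - \left(-5 - 19360\right) = -1980 - -19365 = -1980 + 19365 = 17385$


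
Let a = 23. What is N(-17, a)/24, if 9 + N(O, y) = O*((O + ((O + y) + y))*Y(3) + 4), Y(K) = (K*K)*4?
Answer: -7421/24 ≈ -309.21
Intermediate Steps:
Y(K) = 4*K² (Y(K) = K²*4 = 4*K²)
N(O, y) = -9 + O*(4 + 72*O + 72*y) (N(O, y) = -9 + O*((O + ((O + y) + y))*(4*3²) + 4) = -9 + O*((O + (O + 2*y))*(4*9) + 4) = -9 + O*((2*O + 2*y)*36 + 4) = -9 + O*((72*O + 72*y) + 4) = -9 + O*(4 + 72*O + 72*y))
N(-17, a)/24 = (-9 + 4*(-17) + 72*(-17)² + 72*(-17)*23)/24 = (-9 - 68 + 72*289 - 28152)*(1/24) = (-9 - 68 + 20808 - 28152)*(1/24) = -7421*1/24 = -7421/24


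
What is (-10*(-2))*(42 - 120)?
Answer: -1560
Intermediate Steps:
(-10*(-2))*(42 - 120) = 20*(-78) = -1560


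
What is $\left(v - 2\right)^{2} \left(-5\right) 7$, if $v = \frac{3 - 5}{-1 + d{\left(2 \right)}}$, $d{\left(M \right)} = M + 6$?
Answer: $- \frac{1280}{7} \approx -182.86$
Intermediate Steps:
$d{\left(M \right)} = 6 + M$
$v = - \frac{2}{7}$ ($v = \frac{3 - 5}{-1 + \left(6 + 2\right)} = - \frac{2}{-1 + 8} = - \frac{2}{7} \approx -0.28571$)
$\left(v - 2\right)^{2} \left(-5\right) 7 = \left(- \frac{2}{7} - 2\right)^{2} \left(-5\right) 7 = \left(- \frac{16}{7}\right)^{2} \left(-5\right) 7 = \frac{256}{49} \left(-5\right) 7 = \left(- \frac{1280}{49}\right) 7 = - \frac{1280}{7}$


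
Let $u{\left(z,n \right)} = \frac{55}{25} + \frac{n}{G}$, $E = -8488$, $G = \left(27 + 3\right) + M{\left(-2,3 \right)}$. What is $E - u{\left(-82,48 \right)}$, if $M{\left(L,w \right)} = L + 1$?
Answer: $- \frac{1231319}{145} \approx -8491.9$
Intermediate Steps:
$M{\left(L,w \right)} = 1 + L$
$G = 29$ ($G = \left(27 + 3\right) + \left(1 - 2\right) = 30 - 1 = 29$)
$u{\left(z,n \right)} = \frac{11}{5} + \frac{n}{29}$ ($u{\left(z,n \right)} = \frac{55}{25} + \frac{n}{29} = 55 \cdot \frac{1}{25} + n \frac{1}{29} = \frac{11}{5} + \frac{n}{29}$)
$E - u{\left(-82,48 \right)} = -8488 - \left(\frac{11}{5} + \frac{1}{29} \cdot 48\right) = -8488 - \left(\frac{11}{5} + \frac{48}{29}\right) = -8488 - \frac{559}{145} = - \frac{1231319}{145}$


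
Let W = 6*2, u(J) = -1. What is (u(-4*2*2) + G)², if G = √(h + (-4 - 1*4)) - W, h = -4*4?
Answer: 145 - 52*I*√6 ≈ 145.0 - 127.37*I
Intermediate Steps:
h = -16
W = 12
G = -12 + 2*I*√6 (G = √(-16 + (-4 - 1*4)) - 1*12 = √(-16 + (-4 - 4)) - 12 = √(-16 - 8) - 12 = √(-24) - 12 = 2*I*√6 - 12 = -12 + 2*I*√6 ≈ -12.0 + 4.899*I)
(u(-4*2*2) + G)² = (-1 + (-12 + 2*I*√6))² = (-13 + 2*I*√6)²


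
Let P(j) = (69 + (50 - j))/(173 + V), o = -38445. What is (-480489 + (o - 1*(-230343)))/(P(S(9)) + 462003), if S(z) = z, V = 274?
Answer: -129000177/206515451 ≈ -0.62465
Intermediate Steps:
P(j) = 119/447 - j/447 (P(j) = (69 + (50 - j))/(173 + 274) = (119 - j)/447 = (119 - j)*(1/447) = 119/447 - j/447)
(-480489 + (o - 1*(-230343)))/(P(S(9)) + 462003) = (-480489 + (-38445 - 1*(-230343)))/((119/447 - 1/447*9) + 462003) = (-480489 + (-38445 + 230343))/((119/447 - 3/149) + 462003) = (-480489 + 191898)/(110/447 + 462003) = -288591/206515451/447 = -288591*447/206515451 = -129000177/206515451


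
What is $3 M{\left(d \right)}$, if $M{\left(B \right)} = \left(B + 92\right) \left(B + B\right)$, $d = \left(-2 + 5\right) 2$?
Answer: $3528$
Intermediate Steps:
$d = 6$ ($d = 3 \cdot 2 = 6$)
$M{\left(B \right)} = 2 B \left(92 + B\right)$ ($M{\left(B \right)} = \left(92 + B\right) 2 B = 2 B \left(92 + B\right)$)
$3 M{\left(d \right)} = 3 \cdot 2 \cdot 6 \left(92 + 6\right) = 3 \cdot 2 \cdot 6 \cdot 98 = 3 \cdot 1176 = 3528$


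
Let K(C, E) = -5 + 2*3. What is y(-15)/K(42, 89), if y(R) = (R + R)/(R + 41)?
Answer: -15/13 ≈ -1.1538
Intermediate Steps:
K(C, E) = 1 (K(C, E) = -5 + 6 = 1)
y(R) = 2*R/(41 + R) (y(R) = (2*R)/(41 + R) = 2*R/(41 + R))
y(-15)/K(42, 89) = (2*(-15)/(41 - 15))/1 = (2*(-15)/26)*1 = (2*(-15)*(1/26))*1 = -15/13*1 = -15/13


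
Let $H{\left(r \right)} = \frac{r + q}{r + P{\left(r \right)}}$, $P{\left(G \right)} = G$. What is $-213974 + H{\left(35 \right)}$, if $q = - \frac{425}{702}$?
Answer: $- \frac{2102931643}{9828} \approx -2.1397 \cdot 10^{5}$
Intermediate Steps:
$q = - \frac{425}{702}$ ($q = \left(-425\right) \frac{1}{702} = - \frac{425}{702} \approx -0.60541$)
$H{\left(r \right)} = \frac{- \frac{425}{702} + r}{2 r}$ ($H{\left(r \right)} = \frac{r - \frac{425}{702}}{r + r} = \frac{- \frac{425}{702} + r}{2 r}$)
$-213974 + H{\left(35 \right)} = -213974 + \frac{-425 + 702 \cdot 35}{1404 \cdot 35} = -213974 + \frac{1}{1404} \cdot \frac{1}{35} \left(-425 + 24570\right) = -213974 + \frac{1}{1404} \cdot \frac{1}{35} \cdot 24145 = -213974 + \frac{4829}{9828} = - \frac{2102931643}{9828}$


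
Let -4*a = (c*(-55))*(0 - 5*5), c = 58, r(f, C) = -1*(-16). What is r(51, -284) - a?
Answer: 39907/2 ≈ 19954.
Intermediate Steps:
r(f, C) = 16
a = -39875/2 (a = -58*(-55)*(0 - 5*5)/4 = -(-1595)*(0 - 5*5)/2 = -(-1595)*(0 - 25)/2 = -(-1595)*(-25)/2 = -1/4*79750 = -39875/2 ≈ -19938.)
r(51, -284) - a = 16 - 1*(-39875/2) = 16 + 39875/2 = 39907/2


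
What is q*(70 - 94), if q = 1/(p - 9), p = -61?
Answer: 12/35 ≈ 0.34286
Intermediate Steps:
q = -1/70 (q = 1/(-61 - 9) = 1/(-70) = -1/70 ≈ -0.014286)
q*(70 - 94) = -(70 - 94)/70 = -1/70*(-24) = 12/35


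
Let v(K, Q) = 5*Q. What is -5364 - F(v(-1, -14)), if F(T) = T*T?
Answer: -10264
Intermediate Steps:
F(T) = T²
-5364 - F(v(-1, -14)) = -5364 - (5*(-14))² = -5364 - 1*(-70)² = -5364 - 1*4900 = -5364 - 4900 = -10264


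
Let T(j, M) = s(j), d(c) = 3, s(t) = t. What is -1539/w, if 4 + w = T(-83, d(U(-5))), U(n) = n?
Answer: 513/29 ≈ 17.690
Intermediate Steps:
T(j, M) = j
w = -87 (w = -4 - 83 = -87)
-1539/w = -1539/(-87) = -1539*(-1/87) = 513/29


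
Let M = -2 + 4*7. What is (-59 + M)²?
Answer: 1089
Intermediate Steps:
M = 26 (M = -2 + 28 = 26)
(-59 + M)² = (-59 + 26)² = (-33)² = 1089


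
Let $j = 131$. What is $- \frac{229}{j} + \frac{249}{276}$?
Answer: $- \frac{10195}{12052} \approx -0.84592$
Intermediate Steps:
$- \frac{229}{j} + \frac{249}{276} = - \frac{229}{131} + \frac{249}{276} = \left(-229\right) \frac{1}{131} + 249 \cdot \frac{1}{276} = - \frac{229}{131} + \frac{83}{92} = - \frac{10195}{12052}$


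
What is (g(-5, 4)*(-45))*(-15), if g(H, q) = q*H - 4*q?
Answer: -24300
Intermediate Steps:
g(H, q) = -4*q + H*q (g(H, q) = H*q - 4*q = -4*q + H*q)
(g(-5, 4)*(-45))*(-15) = ((4*(-4 - 5))*(-45))*(-15) = ((4*(-9))*(-45))*(-15) = -36*(-45)*(-15) = 1620*(-15) = -24300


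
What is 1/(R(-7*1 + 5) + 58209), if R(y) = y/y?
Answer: 1/58210 ≈ 1.7179e-5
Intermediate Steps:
R(y) = 1
1/(R(-7*1 + 5) + 58209) = 1/(1 + 58209) = 1/58210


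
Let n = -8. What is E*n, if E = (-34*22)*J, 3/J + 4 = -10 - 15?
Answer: -17952/29 ≈ -619.03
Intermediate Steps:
J = -3/29 (J = 3/(-4 + (-10 - 15)) = 3/(-4 - 25) = 3/(-29) = 3*(-1/29) = -3/29 ≈ -0.10345)
E = 2244/29 (E = -34*22*(-3/29) = -748*(-3/29) = 2244/29 ≈ 77.379)
E*n = (2244/29)*(-8) = -17952/29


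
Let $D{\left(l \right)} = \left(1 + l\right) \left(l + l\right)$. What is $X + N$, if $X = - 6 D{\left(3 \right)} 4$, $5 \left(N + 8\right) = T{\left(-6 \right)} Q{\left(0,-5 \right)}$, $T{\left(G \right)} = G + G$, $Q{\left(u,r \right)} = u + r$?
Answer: $-572$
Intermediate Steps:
$Q{\left(u,r \right)} = r + u$
$D{\left(l \right)} = 2 l \left(1 + l\right)$ ($D{\left(l \right)} = \left(1 + l\right) 2 l = 2 l \left(1 + l\right)$)
$T{\left(G \right)} = 2 G$
$N = 4$ ($N = -8 + \frac{2 \left(-6\right) \left(-5 + 0\right)}{5} = -8 + \frac{\left(-12\right) \left(-5\right)}{5} = -8 + \frac{1}{5} \cdot 60 = -8 + 12 = 4$)
$X = -576$ ($X = - 6 \cdot 2 \cdot 3 \left(1 + 3\right) 4 = - 6 \cdot 2 \cdot 3 \cdot 4 \cdot 4 = \left(-6\right) 24 \cdot 4 = \left(-144\right) 4 = -576$)
$X + N = -576 + 4 = -572$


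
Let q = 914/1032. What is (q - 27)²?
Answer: 181575625/266256 ≈ 681.96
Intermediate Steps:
q = 457/516 (q = 914*(1/1032) = 457/516 ≈ 0.88566)
(q - 27)² = (457/516 - 27)² = (-13475/516)² = 181575625/266256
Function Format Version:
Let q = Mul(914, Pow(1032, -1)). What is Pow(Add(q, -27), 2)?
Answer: Rational(181575625, 266256) ≈ 681.96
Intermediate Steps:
q = Rational(457, 516) (q = Mul(914, Rational(1, 1032)) = Rational(457, 516) ≈ 0.88566)
Pow(Add(q, -27), 2) = Pow(Add(Rational(457, 516), -27), 2) = Pow(Rational(-13475, 516), 2) = Rational(181575625, 266256)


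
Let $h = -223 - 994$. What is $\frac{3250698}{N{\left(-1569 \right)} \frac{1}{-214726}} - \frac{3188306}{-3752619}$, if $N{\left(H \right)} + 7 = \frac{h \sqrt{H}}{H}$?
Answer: $\frac{14384233327573940616808}{2923233911715} + \frac{424738706968158 i \sqrt{1569}}{778985} \approx 4.9207 \cdot 10^{9} + 2.1598 \cdot 10^{10} i$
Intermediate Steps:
$h = -1217$
$N{\left(H \right)} = -7 - \frac{1217}{\sqrt{H}}$ ($N{\left(H \right)} = -7 + \frac{\left(-1217\right) \sqrt{H}}{H} = -7 - \frac{1217}{\sqrt{H}}$)
$\frac{3250698}{N{\left(-1569 \right)} \frac{1}{-214726}} - \frac{3188306}{-3752619} = \frac{3250698}{\left(-7 - \frac{1217}{i \sqrt{1569}}\right) \frac{1}{-214726}} - \frac{3188306}{-3752619} = \frac{3250698}{\left(-7 - 1217 \left(- \frac{i \sqrt{1569}}{1569}\right)\right) \left(- \frac{1}{214726}\right)} - - \frac{3188306}{3752619} = \frac{3250698}{\left(-7 + \frac{1217 i \sqrt{1569}}{1569}\right) \left(- \frac{1}{214726}\right)} + \frac{3188306}{3752619} = \frac{3250698}{\frac{7}{214726} - \frac{1217 i \sqrt{1569}}{336905094}} + \frac{3188306}{3752619} = \frac{3188306}{3752619} + \frac{3250698}{\frac{7}{214726} - \frac{1217 i \sqrt{1569}}{336905094}}$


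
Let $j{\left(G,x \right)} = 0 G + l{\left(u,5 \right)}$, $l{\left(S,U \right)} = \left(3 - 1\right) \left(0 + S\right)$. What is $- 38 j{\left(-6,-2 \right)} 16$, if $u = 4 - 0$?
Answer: $-4864$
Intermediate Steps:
$u = 4$ ($u = 4 + 0 = 4$)
$l{\left(S,U \right)} = 2 S$
$j{\left(G,x \right)} = 8$ ($j{\left(G,x \right)} = 0 G + 2 \cdot 4 = 0 + 8 = 8$)
$- 38 j{\left(-6,-2 \right)} 16 = \left(-38\right) 8 \cdot 16 = \left(-304\right) 16 = -4864$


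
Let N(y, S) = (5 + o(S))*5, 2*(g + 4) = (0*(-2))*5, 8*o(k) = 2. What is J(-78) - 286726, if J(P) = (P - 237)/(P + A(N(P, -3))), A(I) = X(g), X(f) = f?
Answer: -23511217/82 ≈ -2.8672e+5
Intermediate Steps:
o(k) = ¼ (o(k) = (⅛)*2 = ¼)
g = -4 (g = -4 + ((0*(-2))*5)/2 = -4 + (0*5)/2 = -4 + (½)*0 = -4 + 0 = -4)
N(y, S) = 105/4 (N(y, S) = (5 + ¼)*5 = (21/4)*5 = 105/4)
A(I) = -4
J(P) = (-237 + P)/(-4 + P) (J(P) = (P - 237)/(P - 4) = (-237 + P)/(-4 + P))
J(-78) - 286726 = (-237 - 78)/(-4 - 78) - 286726 = -315/(-82) - 286726 = -1/82*(-315) - 286726 = 315/82 - 286726 = -23511217/82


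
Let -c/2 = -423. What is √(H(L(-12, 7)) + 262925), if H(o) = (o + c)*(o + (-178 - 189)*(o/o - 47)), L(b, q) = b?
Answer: √14332505 ≈ 3785.8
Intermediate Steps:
c = 846 (c = -2*(-423) = 846)
H(o) = (846 + o)*(16882 + o) (H(o) = (o + 846)*(o + (-178 - 189)*(o/o - 47)) = (846 + o)*(o - 367*(1 - 47)) = (846 + o)*(o - 367*(-46)) = (846 + o)*(o + 16882) = (846 + o)*(16882 + o))
√(H(L(-12, 7)) + 262925) = √((14282172 + (-12)² + 17728*(-12)) + 262925) = √((14282172 + 144 - 212736) + 262925) = √(14069580 + 262925) = √14332505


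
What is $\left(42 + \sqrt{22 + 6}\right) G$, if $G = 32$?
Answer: $1344 + 64 \sqrt{7} \approx 1513.3$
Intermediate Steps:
$\left(42 + \sqrt{22 + 6}\right) G = \left(42 + \sqrt{22 + 6}\right) 32 = \left(42 + \sqrt{28}\right) 32 = \left(42 + 2 \sqrt{7}\right) 32 = 1344 + 64 \sqrt{7}$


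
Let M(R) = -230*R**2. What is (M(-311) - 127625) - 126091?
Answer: -22499546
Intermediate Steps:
(M(-311) - 127625) - 126091 = (-230*(-311)**2 - 127625) - 126091 = (-230*96721 - 127625) - 126091 = (-22245830 - 127625) - 126091 = -22373455 - 126091 = -22499546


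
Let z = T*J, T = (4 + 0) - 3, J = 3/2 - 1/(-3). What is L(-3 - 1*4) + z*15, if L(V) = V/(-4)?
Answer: 117/4 ≈ 29.250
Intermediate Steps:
J = 11/6 (J = 3*(½) - 1*(-⅓) = 3/2 + ⅓ = 11/6 ≈ 1.8333)
L(V) = -V/4 (L(V) = V*(-¼) = -V/4)
T = 1 (T = 4 - 3 = 1)
z = 11/6 (z = 1*(11/6) = 11/6 ≈ 1.8333)
L(-3 - 1*4) + z*15 = -(-3 - 1*4)/4 + (11/6)*15 = -(-3 - 4)/4 + 55/2 = -¼*(-7) + 55/2 = 7/4 + 55/2 = 117/4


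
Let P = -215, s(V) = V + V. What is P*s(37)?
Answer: -15910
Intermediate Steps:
s(V) = 2*V
P*s(37) = -430*37 = -215*74 = -15910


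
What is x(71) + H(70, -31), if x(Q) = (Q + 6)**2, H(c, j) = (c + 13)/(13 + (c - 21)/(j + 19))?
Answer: 635399/107 ≈ 5938.3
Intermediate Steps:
H(c, j) = (13 + c)/(13 + (-21 + c)/(19 + j))
x(Q) = (6 + Q)**2
x(71) + H(70, -31) = (6 + 71)**2 + (247 + 13*(-31) + 19*70 + 70*(-31))/(226 + 70 + 13*(-31)) = 77**2 + (247 - 403 + 1330 - 2170)/(226 + 70 - 403) = 5929 - 996/(-107) = 5929 - 1/107*(-996) = 5929 + 996/107 = 635399/107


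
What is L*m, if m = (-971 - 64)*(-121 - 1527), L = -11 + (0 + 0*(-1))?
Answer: -18762480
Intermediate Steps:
L = -11 (L = -11 + (0 + 0) = -11 + 0 = -11)
m = 1705680 (m = -1035*(-1648) = 1705680)
L*m = -11*1705680 = -18762480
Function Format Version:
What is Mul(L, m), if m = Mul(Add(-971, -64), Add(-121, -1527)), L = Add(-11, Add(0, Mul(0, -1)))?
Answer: -18762480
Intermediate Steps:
L = -11 (L = Add(-11, Add(0, 0)) = Add(-11, 0) = -11)
m = 1705680 (m = Mul(-1035, -1648) = 1705680)
Mul(L, m) = Mul(-11, 1705680) = -18762480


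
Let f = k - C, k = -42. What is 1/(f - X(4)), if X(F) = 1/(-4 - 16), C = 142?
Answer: -20/3679 ≈ -0.0054363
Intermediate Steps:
X(F) = -1/20 (X(F) = 1/(-20) = -1/20)
f = -184 (f = -42 - 1*142 = -42 - 142 = -184)
1/(f - X(4)) = 1/(-184 - 1*(-1/20)) = 1/(-184 + 1/20) = 1/(-3679/20) = -20/3679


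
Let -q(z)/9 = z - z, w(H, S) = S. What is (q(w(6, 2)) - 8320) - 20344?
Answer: -28664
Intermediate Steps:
q(z) = 0 (q(z) = -9*(z - z) = -9*0 = 0)
(q(w(6, 2)) - 8320) - 20344 = (0 - 8320) - 20344 = -8320 - 20344 = -28664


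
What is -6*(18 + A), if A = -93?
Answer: 450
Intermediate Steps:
-6*(18 + A) = -6*(18 - 93) = -6*(-75) = 450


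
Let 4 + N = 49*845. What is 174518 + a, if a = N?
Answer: 215919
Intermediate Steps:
N = 41401 (N = -4 + 49*845 = -4 + 41405 = 41401)
a = 41401
174518 + a = 174518 + 41401 = 215919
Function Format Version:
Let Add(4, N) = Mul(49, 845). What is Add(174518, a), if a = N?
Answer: 215919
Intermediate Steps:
N = 41401 (N = Add(-4, Mul(49, 845)) = Add(-4, 41405) = 41401)
a = 41401
Add(174518, a) = Add(174518, 41401) = 215919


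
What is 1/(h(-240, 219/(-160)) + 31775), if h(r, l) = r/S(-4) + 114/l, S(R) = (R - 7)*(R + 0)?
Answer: 803/25444065 ≈ 3.1559e-5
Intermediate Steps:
S(R) = R*(-7 + R) (S(R) = (-7 + R)*R = R*(-7 + R))
h(r, l) = 114/l + r/44 (h(r, l) = r/((-4*(-7 - 4))) + 114/l = r/((-4*(-11))) + 114/l = r/44 + 114/l = 114/l + r/44)
1/(h(-240, 219/(-160)) + 31775) = 1/((114/((219/(-160))) + (1/44)*(-240)) + 31775) = 1/((114/((219*(-1/160))) - 60/11) + 31775) = 1/((114/(-219/160) - 60/11) + 31775) = 1/((114*(-160/219) - 60/11) + 31775) = 1/((-6080/73 - 60/11) + 31775) = 1/(-71260/803 + 31775) = 1/(25444065/803) = 803/25444065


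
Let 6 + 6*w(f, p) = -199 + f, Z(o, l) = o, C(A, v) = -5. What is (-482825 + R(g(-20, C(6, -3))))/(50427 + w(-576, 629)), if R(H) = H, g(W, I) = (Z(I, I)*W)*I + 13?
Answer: -2899872/301781 ≈ -9.6092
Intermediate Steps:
w(f, p) = -205/6 + f/6 (w(f, p) = -1 + (-199 + f)/6 = -1 + (-199/6 + f/6) = -205/6 + f/6)
g(W, I) = 13 + W*I² (g(W, I) = (I*W)*I + 13 = W*I² + 13 = 13 + W*I²)
(-482825 + R(g(-20, C(6, -3))))/(50427 + w(-576, 629)) = (-482825 + (13 - 20*(-5)²))/(50427 + (-205/6 + (⅙)*(-576))) = (-482825 + (13 - 20*25))/(50427 + (-205/6 - 96)) = (-482825 + (13 - 500))/(50427 - 781/6) = (-482825 - 487)/(301781/6) = -483312*6/301781 = -2899872/301781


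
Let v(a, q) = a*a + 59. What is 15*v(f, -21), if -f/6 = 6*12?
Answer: 2800245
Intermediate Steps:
f = -432 (f = -36*12 = -6*72 = -432)
v(a, q) = 59 + a² (v(a, q) = a² + 59 = 59 + a²)
15*v(f, -21) = 15*(59 + (-432)²) = 15*(59 + 186624) = 15*186683 = 2800245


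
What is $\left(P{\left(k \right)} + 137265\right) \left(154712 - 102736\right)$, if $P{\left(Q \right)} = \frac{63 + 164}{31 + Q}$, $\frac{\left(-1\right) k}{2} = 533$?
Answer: $\frac{7384180838848}{1035} \approx 7.1345 \cdot 10^{9}$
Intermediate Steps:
$k = -1066$ ($k = \left(-2\right) 533 = -1066$)
$P{\left(Q \right)} = \frac{227}{31 + Q}$
$\left(P{\left(k \right)} + 137265\right) \left(154712 - 102736\right) = \left(\frac{227}{31 - 1066} + 137265\right) \left(154712 - 102736\right) = \left(\frac{227}{-1035} + 137265\right) 51976 = \left(227 \left(- \frac{1}{1035}\right) + 137265\right) 51976 = \left(- \frac{227}{1035} + 137265\right) 51976 = \frac{142069048}{1035} \cdot 51976 = \frac{7384180838848}{1035}$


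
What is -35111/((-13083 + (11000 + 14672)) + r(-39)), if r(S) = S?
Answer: -35111/12550 ≈ -2.7977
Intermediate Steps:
-35111/((-13083 + (11000 + 14672)) + r(-39)) = -35111/((-13083 + (11000 + 14672)) - 39) = -35111/((-13083 + 25672) - 39) = -35111/(12589 - 39) = -35111/12550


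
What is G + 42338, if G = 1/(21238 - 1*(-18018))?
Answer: 1662020529/39256 ≈ 42338.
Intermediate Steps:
G = 1/39256 (G = 1/(21238 + 18018) = 1/39256 ≈ 2.5474e-5)
G + 42338 = 1/39256 + 42338 = 1662020529/39256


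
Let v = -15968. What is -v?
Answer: 15968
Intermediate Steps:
-v = -1*(-15968) = 15968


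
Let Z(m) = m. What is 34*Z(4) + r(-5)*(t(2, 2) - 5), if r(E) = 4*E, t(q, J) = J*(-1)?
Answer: 276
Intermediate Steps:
t(q, J) = -J
34*Z(4) + r(-5)*(t(2, 2) - 5) = 34*4 + (4*(-5))*(-1*2 - 5) = 136 - 20*(-2 - 5) = 136 - 20*(-7) = 136 + 140 = 276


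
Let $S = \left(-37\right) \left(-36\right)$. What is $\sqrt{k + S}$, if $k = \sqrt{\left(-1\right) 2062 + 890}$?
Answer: $\sqrt{1332 + 2 i \sqrt{293}} \approx 36.5 + 0.469 i$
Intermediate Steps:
$S = 1332$
$k = 2 i \sqrt{293}$ ($k = \sqrt{-2062 + 890} = \sqrt{-1172} = 2 i \sqrt{293} \approx 34.234 i$)
$\sqrt{k + S} = \sqrt{2 i \sqrt{293} + 1332} = \sqrt{1332 + 2 i \sqrt{293}}$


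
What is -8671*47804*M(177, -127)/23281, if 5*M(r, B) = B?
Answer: 52642577468/116405 ≈ 4.5224e+5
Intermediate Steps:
M(r, B) = B/5
-8671*47804*M(177, -127)/23281 = -8671/((46562/95608)/(((1/5)*(-127)))) = -8671/((46562*(1/95608))/(-127/5)) = -8671/((23281/47804)*(-5/127)) = -8671/(-116405/6071108) = -8671*(-6071108/116405) = 52642577468/116405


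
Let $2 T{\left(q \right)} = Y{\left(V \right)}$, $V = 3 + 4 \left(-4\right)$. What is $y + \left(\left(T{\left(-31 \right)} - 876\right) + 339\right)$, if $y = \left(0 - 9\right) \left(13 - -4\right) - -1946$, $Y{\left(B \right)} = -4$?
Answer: $1254$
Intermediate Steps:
$V = -13$ ($V = 3 - 16 = -13$)
$T{\left(q \right)} = -2$ ($T{\left(q \right)} = \frac{1}{2} \left(-4\right) = -2$)
$y = 1793$ ($y = - 9 \left(13 + 4\right) + 1946 = \left(-9\right) 17 + 1946 = -153 + 1946 = 1793$)
$y + \left(\left(T{\left(-31 \right)} - 876\right) + 339\right) = 1793 + \left(\left(-2 - 876\right) + 339\right) = 1793 + \left(-878 + 339\right) = 1793 - 539 = 1254$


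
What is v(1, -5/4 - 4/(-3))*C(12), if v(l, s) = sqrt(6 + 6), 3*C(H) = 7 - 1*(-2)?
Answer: 6*sqrt(3) ≈ 10.392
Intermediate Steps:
C(H) = 3 (C(H) = (7 - 1*(-2))/3 = (7 + 2)/3 = (1/3)*9 = 3)
v(l, s) = 2*sqrt(3) (v(l, s) = sqrt(12) = 2*sqrt(3))
v(1, -5/4 - 4/(-3))*C(12) = (2*sqrt(3))*3 = 6*sqrt(3)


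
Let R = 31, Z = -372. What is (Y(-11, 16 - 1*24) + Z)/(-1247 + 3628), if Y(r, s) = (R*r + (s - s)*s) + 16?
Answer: -697/2381 ≈ -0.29273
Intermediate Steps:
Y(r, s) = 16 + 31*r (Y(r, s) = (31*r + (s - s)*s) + 16 = (31*r + 0*s) + 16 = (31*r + 0) + 16 = 31*r + 16 = 16 + 31*r)
(Y(-11, 16 - 1*24) + Z)/(-1247 + 3628) = ((16 + 31*(-11)) - 372)/(-1247 + 3628) = ((16 - 341) - 372)/2381 = (-325 - 372)*(1/2381) = -697*1/2381 = -697/2381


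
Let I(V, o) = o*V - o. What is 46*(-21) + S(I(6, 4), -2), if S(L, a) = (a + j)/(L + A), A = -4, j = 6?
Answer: -3863/4 ≈ -965.75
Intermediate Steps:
I(V, o) = -o + V*o (I(V, o) = V*o - o = -o + V*o)
S(L, a) = (6 + a)/(-4 + L) (S(L, a) = (a + 6)/(L - 4) = (6 + a)/(-4 + L))
46*(-21) + S(I(6, 4), -2) = 46*(-21) + (6 - 2)/(-4 + 4*(-1 + 6)) = -966 + 4/(-4 + 4*5) = -966 + 4/(-4 + 20) = -966 + 4/16 = -966 + (1/16)*4 = -966 + 1/4 = -3863/4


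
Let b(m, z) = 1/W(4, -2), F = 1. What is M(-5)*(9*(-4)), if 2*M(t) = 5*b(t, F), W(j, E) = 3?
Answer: -30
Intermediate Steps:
b(m, z) = ⅓ (b(m, z) = 1/3 = ⅓)
M(t) = ⅚ (M(t) = (5*(⅓))/2 = (½)*(5/3) = ⅚)
M(-5)*(9*(-4)) = 5*(9*(-4))/6 = (⅚)*(-36) = -30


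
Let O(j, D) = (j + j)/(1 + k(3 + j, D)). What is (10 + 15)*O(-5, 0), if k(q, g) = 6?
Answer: -250/7 ≈ -35.714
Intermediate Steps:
O(j, D) = 2*j/7 (O(j, D) = (j + j)/(1 + 6) = (2*j)/7 = (2*j)*(⅐) = 2*j/7)
(10 + 15)*O(-5, 0) = (10 + 15)*((2/7)*(-5)) = 25*(-10/7) = -250/7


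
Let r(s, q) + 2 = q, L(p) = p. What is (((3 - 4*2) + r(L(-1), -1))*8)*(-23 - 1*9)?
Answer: 2048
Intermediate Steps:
r(s, q) = -2 + q
(((3 - 4*2) + r(L(-1), -1))*8)*(-23 - 1*9) = (((3 - 4*2) + (-2 - 1))*8)*(-23 - 1*9) = (((3 - 8) - 3)*8)*(-23 - 9) = ((-5 - 3)*8)*(-32) = -8*8*(-32) = -64*(-32) = 2048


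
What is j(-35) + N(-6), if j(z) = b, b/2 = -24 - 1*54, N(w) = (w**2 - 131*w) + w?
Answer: 660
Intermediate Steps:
N(w) = w**2 - 130*w
b = -156 (b = 2*(-24 - 1*54) = 2*(-24 - 54) = 2*(-78) = -156)
j(z) = -156
j(-35) + N(-6) = -156 - 6*(-130 - 6) = -156 - 6*(-136) = -156 + 816 = 660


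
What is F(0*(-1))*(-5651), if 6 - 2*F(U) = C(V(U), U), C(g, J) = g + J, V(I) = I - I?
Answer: -16953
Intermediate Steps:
V(I) = 0
C(g, J) = J + g
F(U) = 3 - U/2 (F(U) = 3 - (U + 0)/2 = 3 - U/2)
F(0*(-1))*(-5651) = (3 - 0*(-1))*(-5651) = (3 - ½*0)*(-5651) = (3 + 0)*(-5651) = 3*(-5651) = -16953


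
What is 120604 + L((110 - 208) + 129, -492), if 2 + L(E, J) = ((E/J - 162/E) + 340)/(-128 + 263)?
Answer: 49665407011/411804 ≈ 1.2060e+5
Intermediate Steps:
L(E, J) = 14/27 - 6/(5*E) + E/(135*J) (L(E, J) = -2 + ((E/J - 162/E) + 340)/(-128 + 263) = -2 + ((-162/E + E/J) + 340)/135 = -2 + (340 - 162/E + E/J)*(1/135) = -2 + (68/27 - 6/(5*E) + E/(135*J)) = 14/27 - 6/(5*E) + E/(135*J))
120604 + L((110 - 208) + 129, -492) = 120604 + (14/27 - 6/(5*((110 - 208) + 129)) + (1/135)*((110 - 208) + 129)/(-492)) = 120604 + (14/27 - 6/(5*(-98 + 129)) + (1/135)*(-98 + 129)*(-1/492)) = 120604 + (14/27 - 6/5/31 + (1/135)*31*(-1/492)) = 120604 + (14/27 - 6/5*1/31 - 31/66420) = 120604 + (14/27 - 6/155 - 31/66420) = 120604 + 197395/411804 = 49665407011/411804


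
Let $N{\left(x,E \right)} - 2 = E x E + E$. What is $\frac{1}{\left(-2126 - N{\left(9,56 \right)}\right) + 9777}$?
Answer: $- \frac{1}{20631} \approx -4.8471 \cdot 10^{-5}$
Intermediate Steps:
$N{\left(x,E \right)} = 2 + E + x E^{2}$ ($N{\left(x,E \right)} = 2 + \left(E x E + E\right) = 2 + \left(x E^{2} + E\right) = 2 + \left(E + x E^{2}\right) = 2 + E + x E^{2}$)
$\frac{1}{\left(-2126 - N{\left(9,56 \right)}\right) + 9777} = \frac{1}{\left(-2126 - \left(2 + 56 + 9 \cdot 56^{2}\right)\right) + 9777} = \frac{1}{\left(-2126 - \left(2 + 56 + 9 \cdot 3136\right)\right) + 9777} = \frac{1}{\left(-2126 - \left(2 + 56 + 28224\right)\right) + 9777} = \frac{1}{\left(-2126 - 28282\right) + 9777} = \frac{1}{-30408 + 9777} = \frac{1}{-20631} = - \frac{1}{20631}$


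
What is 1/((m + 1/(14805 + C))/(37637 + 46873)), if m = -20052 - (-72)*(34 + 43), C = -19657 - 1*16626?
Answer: -363021156/62320565 ≈ -5.8251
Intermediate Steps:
C = -36283 (C = -19657 - 16626 = -36283)
m = -14508 (m = -20052 - (-72)*77 = -20052 - 1*(-5544) = -20052 + 5544 = -14508)
1/((m + 1/(14805 + C))/(37637 + 46873)) = 1/((-14508 + 1/(14805 - 36283))/(37637 + 46873)) = 1/((-14508 + 1/(-21478))/84510) = 1/((-14508 - 1/21478)*(1/84510)) = 1/(-311602825/21478*1/84510) = 1/(-62320565/363021156) = -363021156/62320565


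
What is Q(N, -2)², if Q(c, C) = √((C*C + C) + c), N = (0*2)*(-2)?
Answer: 2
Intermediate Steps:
N = 0 (N = 0*(-2) = 0)
Q(c, C) = √(C + c + C²) (Q(c, C) = √((C² + C) + c) = √((C + C²) + c) = √(C + c + C²))
Q(N, -2)² = (√(-2 + 0 + (-2)²))² = (√(-2 + 0 + 4))² = (√2)² = 2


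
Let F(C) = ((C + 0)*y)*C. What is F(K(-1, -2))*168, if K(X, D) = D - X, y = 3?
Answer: 504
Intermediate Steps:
F(C) = 3*C**2 (F(C) = ((C + 0)*3)*C = (C*3)*C = (3*C)*C = 3*C**2)
F(K(-1, -2))*168 = (3*(-2 - 1*(-1))**2)*168 = (3*(-2 + 1)**2)*168 = (3*(-1)**2)*168 = (3*1)*168 = 3*168 = 504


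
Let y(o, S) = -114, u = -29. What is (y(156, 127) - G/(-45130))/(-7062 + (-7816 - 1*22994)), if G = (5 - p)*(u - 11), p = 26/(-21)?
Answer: 5402323/1794621528 ≈ 0.0030103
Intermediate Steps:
p = -26/21 (p = 26*(-1/21) = -26/21 ≈ -1.2381)
G = -5240/21 (G = (5 - 1*(-26/21))*(-29 - 11) = (5 + 26/21)*(-40) = (131/21)*(-40) = -5240/21 ≈ -249.52)
(y(156, 127) - G/(-45130))/(-7062 + (-7816 - 1*22994)) = (-114 - (-5240)/(21*(-45130)))/(-7062 + (-7816 - 1*22994)) = (-114 - (-5240)*(-1)/(21*45130))/(-7062 + (-7816 - 22994)) = (-114 - 1*524/94773)/(-7062 - 30810) = (-114 - 524/94773)/(-37872) = -10804646/94773*(-1/37872) = 5402323/1794621528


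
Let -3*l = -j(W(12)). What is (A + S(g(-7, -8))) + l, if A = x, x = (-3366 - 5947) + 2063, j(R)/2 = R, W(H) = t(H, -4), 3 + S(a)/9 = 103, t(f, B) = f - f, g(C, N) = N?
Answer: -6350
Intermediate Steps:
t(f, B) = 0
S(a) = 900 (S(a) = -27 + 9*103 = -27 + 927 = 900)
W(H) = 0
j(R) = 2*R
x = -7250 (x = -9313 + 2063 = -7250)
l = 0 (l = -(-1)*2*0/3 = -(-1)*0/3 = -⅓*0 = 0)
A = -7250
(A + S(g(-7, -8))) + l = (-7250 + 900) + 0 = -6350 + 0 = -6350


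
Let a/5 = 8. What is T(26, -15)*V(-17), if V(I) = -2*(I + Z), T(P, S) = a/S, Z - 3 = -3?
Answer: -272/3 ≈ -90.667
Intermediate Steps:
Z = 0 (Z = 3 - 3 = 0)
a = 40 (a = 5*8 = 40)
T(P, S) = 40/S
V(I) = -2*I (V(I) = -2*(I + 0) = -2*I)
T(26, -15)*V(-17) = (40/(-15))*(-2*(-17)) = (40*(-1/15))*34 = -8/3*34 = -272/3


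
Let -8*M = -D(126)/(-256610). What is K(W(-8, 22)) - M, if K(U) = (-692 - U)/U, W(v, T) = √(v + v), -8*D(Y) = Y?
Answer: -8211583/8211520 + 173*I ≈ -1.0 + 173.0*I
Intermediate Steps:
D(Y) = -Y/8
W(v, T) = √2*√v (W(v, T) = √(2*v) = √2*√v)
M = 63/8211520 (M = -(-1)*-⅛*126/(-256610)/8 = -(-1)*(-63/4*(-1/256610))/8 = -(-1)*63/(8*1026440) = -⅛*(-63/1026440) = 63/8211520 ≈ 7.6721e-6)
K(U) = (-692 - U)/U
K(W(-8, 22)) - M = (-692 - √2*√(-8))/((√2*√(-8))) - 1*63/8211520 = (-692 - √2*2*I*√2)/((√2*(2*I*√2))) - 63/8211520 = (-692 - 4*I)/((4*I)) - 63/8211520 = (-I/4)*(-692 - 4*I) - 63/8211520 = -I*(-692 - 4*I)/4 - 63/8211520 = -63/8211520 - I*(-692 - 4*I)/4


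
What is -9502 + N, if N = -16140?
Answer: -25642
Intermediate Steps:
-9502 + N = -9502 - 16140 = -25642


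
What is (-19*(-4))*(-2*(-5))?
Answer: 760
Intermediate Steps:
(-19*(-4))*(-2*(-5)) = 76*10 = 760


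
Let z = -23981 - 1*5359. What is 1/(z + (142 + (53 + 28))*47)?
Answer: -1/18859 ≈ -5.3025e-5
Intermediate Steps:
z = -29340 (z = -23981 - 5359 = -29340)
1/(z + (142 + (53 + 28))*47) = 1/(-29340 + (142 + (53 + 28))*47) = 1/(-29340 + (142 + 81)*47) = 1/(-29340 + 223*47) = 1/(-29340 + 10481) = 1/(-18859) = -1/18859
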